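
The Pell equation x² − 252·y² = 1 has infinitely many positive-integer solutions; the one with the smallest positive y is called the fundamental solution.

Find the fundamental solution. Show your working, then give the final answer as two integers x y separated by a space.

127 8

[15; 1,6,1,30] for √252; ℓ=4 ⇒ convergent index 3
k=0  a_k=15  p_k/q_k = 15/1
k=1  a_k=1  p_k/q_k = 16/1
k=2  a_k=6  p_k/q_k = 111/7
k=3  a_k=1  p_k/q_k = 127/8
→ (127, 8).  Check: 127²=16129, 252·8²=16128, difference 1.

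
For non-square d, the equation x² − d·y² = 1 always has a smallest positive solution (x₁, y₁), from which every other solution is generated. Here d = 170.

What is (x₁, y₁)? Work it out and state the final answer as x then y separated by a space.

√170 = [13; 26, …], period ℓ=1 (odd) → k=1
k=0  a_k=13  p_k/q_k = 13/1
k=1  a_k=26  p_k/q_k = 339/26
(x₁, y₁) = (339, 26);  339² − 170·26² = 1 ✓

339 26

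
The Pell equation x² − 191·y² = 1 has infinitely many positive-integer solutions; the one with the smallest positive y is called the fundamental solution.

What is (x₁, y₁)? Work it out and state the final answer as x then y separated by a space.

[13; 1,4,1,1,3,…,4,1,26] for √191; ℓ=16 ⇒ convergent index 15
k=0  a_k=13  p_k/q_k = 13/1
k=1  a_k=1  p_k/q_k = 14/1
…
k=3  a_k=1  p_k/q_k = 83/6
…
k=7  a_k=2  p_k/q_k = 2999/217
…
k=10  a_k=2  p_k/q_k = 207083/14984
k=11  a_k=3  p_k/q_k = 704682/50989
…
k=14  a_k=4  p_k/q_k = 7377553/533821
k=15  a_k=1  p_k/q_k = 8994000/650783
(x₁, y₁) = (8994000, 650783);  8994000² − 191·650783² = 1 ✓

8994000 650783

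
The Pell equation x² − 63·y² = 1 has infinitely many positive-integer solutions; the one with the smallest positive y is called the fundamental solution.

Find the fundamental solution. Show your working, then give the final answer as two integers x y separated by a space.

8 1

d=63: √d = [7; 1,14] (ℓ=2, even), read p_1/q_1
k=0  a_k=7  p_k/q_k = 7/1
k=1  a_k=1  p_k/q_k = 8/1
(x₁, y₁) = (8, 1);  8² − 63·1² = 1 ✓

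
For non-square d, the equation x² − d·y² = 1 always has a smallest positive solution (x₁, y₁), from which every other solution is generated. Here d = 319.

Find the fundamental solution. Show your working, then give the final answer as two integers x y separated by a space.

12901780 722361

√319 = [17; 1,6,5,1,4,…,6,1,34, …], period ℓ=14 (even) → k=13
step 0: (17, 1)  from 17·(1,0) + (0,1)
step 1: (18, 1)  from 1·(17,1) + (1,0)
…
step 5: (3715, 208)  from 4·(768,43) + (643,36)
…
step 7: (15628, 875)  from 1·(11913,667) + (3715,208)
step 8: (58797, 3292)  from 3·(15628,875) + (11913,667)
step 9: (250816, 14043)  from 4·(58797,3292) + (15628,875)
step 10: (309613, 17335)  from 1·(250816,14043) + (58797,3292)
…
step 12: (11102899, 621643)  from 6·(1798881,100718) + (309613,17335)
step 13: (12901780, 722361)  from 1·(11102899,621643) + (1798881,100718)
→ (12901780, 722361).  Check: 12901780²=166455927168400, 319·722361²=166455927168399, difference 1.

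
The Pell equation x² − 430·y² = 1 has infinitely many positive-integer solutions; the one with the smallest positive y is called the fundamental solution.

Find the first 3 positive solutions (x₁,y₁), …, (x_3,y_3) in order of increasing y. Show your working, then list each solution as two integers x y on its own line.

√430 → a₀=20, period (1,2,1,3,1,…,2,1,40); ℓ=14 even so k=13
a_0=20:  p_0=20·1+0=20,  q_0=20·0+1=1
a_1=1:  p_1=1·20+1=21,  q_1=1·1+0=1
a_2=2:  p_2=2·21+20=62,  q_2=2·1+1=3
a_3=1:  p_3=1·62+21=83,  q_3=1·3+1=4
a_4=3:  p_4=3·83+62=311,  q_4=3·4+3=15
a_5=1:  p_5=1·311+83=394,  q_5=1·15+4=19
a_6=6:  p_6=6·394+311=2675,  q_6=6·19+15=129
a_7=8:  p_7=8·2675+394=21794,  q_7=8·129+19=1051
a_8=6:  p_8=6·21794+2675=133439,  q_8=6·1051+129=6435
a_9=1:  p_9=1·133439+21794=155233,  q_9=1·6435+1051=7486
a_10=3:  p_10=3·155233+133439=599138,  q_10=3·7486+6435=28893
a_11=1:  p_11=1·599138+155233=754371,  q_11=1·28893+7486=36379
a_12=2:  p_12=2·754371+599138=2107880,  q_12=2·36379+28893=101651
a_13=1:  p_13=1·2107880+754371=2862251,  q_13=1·101651+36379=138030
(x₁, y₁) = (2862251, 138030);  2862251² − 430·138030² = 1 ✓
(x_2, y_2) = (2862251·2862251 + 430·138030·138030, 2862251·138030 + 138030·2862251) = (16384961574001, 790153011060)
(x_3, y_3) = (2862251·16384961574001 + 430·138030·790153011060, 2862251·790153011060 + 138030·16384961574001) = (93795745300289010251, 4523232492118854090)

2862251 138030
16384961574001 790153011060
93795745300289010251 4523232492118854090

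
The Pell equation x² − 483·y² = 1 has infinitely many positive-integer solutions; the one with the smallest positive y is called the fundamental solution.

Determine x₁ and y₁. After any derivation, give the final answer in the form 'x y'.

[21; 1,42] for √483; ℓ=2 ⇒ convergent index 1
k=0  a_k=21  p_k/q_k = 21/1
k=1  a_k=1  p_k/q_k = 22/1
fundamental: x₁=22, y₁=1  (since 484 − 483·1 = 1)

22 1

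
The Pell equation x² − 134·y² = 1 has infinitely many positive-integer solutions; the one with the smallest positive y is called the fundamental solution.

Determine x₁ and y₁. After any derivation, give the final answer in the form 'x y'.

√134 = [11; 1,1,2,1,3,…,1,1,22, …], period ℓ=14 (even) → k=13
a_0=11:  p_0=11·1+0=11,  q_0=11·0+1=1
a_1=1:  p_1=1·11+1=12,  q_1=1·1+0=1
a_2=1:  p_2=1·12+11=23,  q_2=1·1+1=2
…
a_4=1:  p_4=1·58+23=81,  q_4=1·5+2=7
a_5=3:  p_5=3·81+58=301,  q_5=3·7+5=26
…
a_12=1:  p_12=1·61896+22133=84029,  q_12=1·5347+1912=7259
a_13=1:  p_13=1·84029+61896=145925,  q_13=1·7259+5347=12606
→ (145925, 12606).  Check: 145925²=21294105625, 134·12606²=21294105624, difference 1.

145925 12606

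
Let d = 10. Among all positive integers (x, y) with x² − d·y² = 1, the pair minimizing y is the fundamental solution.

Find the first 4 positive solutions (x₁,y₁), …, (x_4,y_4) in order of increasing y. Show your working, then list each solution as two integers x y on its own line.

√10 = [3; 6, …], period ℓ=1 (odd) → k=1
k=0  a_k=3  p_k/q_k = 3/1
k=1  a_k=6  p_k/q_k = 19/6
(x₁, y₁) = (19, 6);  19² − 10·6² = 1 ✓
n=2: (19,6)∘(19,6) = (19·19+10·6·6, 19·6+6·19) = (721,228)
n=3: (721,228)∘(19,6) = (19·721+10·6·228, 19·228+6·721) = (27379,8658)
n=4: (27379,8658)∘(19,6) = (19·27379+10·6·8658, 19·8658+6·27379) = (1039681,328776)

19 6
721 228
27379 8658
1039681 328776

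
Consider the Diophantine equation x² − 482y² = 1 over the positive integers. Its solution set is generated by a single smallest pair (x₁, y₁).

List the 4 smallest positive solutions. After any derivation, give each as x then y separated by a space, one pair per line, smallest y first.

√482 = [21; 1,20,1,42, …], period ℓ=4 (even) → k=3
k=0  a_k=21  p_k/q_k = 21/1
…
k=2  a_k=20  p_k/q_k = 461/21
k=3  a_k=1  p_k/q_k = 483/22
fundamental: x₁=483, y₁=22  (since 233289 − 482·484 = 1)
k=2:  x_2 = 483·483+482·22·22 = 466577,  y_2 = 483·22+22·483 = 21252
k=3:  x_3 = 483·466577+482·22·21252 = 450712899,  y_3 = 483·21252+22·466577 = 20529410
k=4:  x_4 = 483·450712899+482·22·20529410 = 435388193857,  y_4 = 483·20529410+22·450712899 = 19831388808

483 22
466577 21252
450712899 20529410
435388193857 19831388808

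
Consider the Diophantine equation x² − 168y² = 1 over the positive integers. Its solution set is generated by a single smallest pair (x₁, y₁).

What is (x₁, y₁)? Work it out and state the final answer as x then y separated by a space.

13 1

d=168: √d = [12; 1,24] (ℓ=2, even), read p_1/q_1
i=0: a=12 ⇒ p=12, q=1
i=1: a=1 ⇒ p=13, q=1
fundamental: x₁=13, y₁=1  (since 169 − 168·1 = 1)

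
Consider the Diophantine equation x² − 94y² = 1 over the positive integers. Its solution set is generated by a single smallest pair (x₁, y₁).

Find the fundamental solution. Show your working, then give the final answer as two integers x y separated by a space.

2143295 221064

d=94: √d = [9; 1,2,3,1,1,…,2,1,18] (ℓ=16, even), read p_15/q_15
k=0  a_k=9  p_k/q_k = 9/1
k=1  a_k=1  p_k/q_k = 10/1
k=2  a_k=2  p_k/q_k = 29/3
k=3  a_k=3  p_k/q_k = 97/10
k=4  a_k=1  p_k/q_k = 126/13
…
k=6  a_k=5  p_k/q_k = 1241/128
…
k=9  a_k=1  p_k/q_k = 14417/1487
k=10  a_k=5  p_k/q_k = 85038/8771
k=11  a_k=1  p_k/q_k = 99455/10258
…
k=13  a_k=3  p_k/q_k = 652934/67345
k=14  a_k=2  p_k/q_k = 1490361/153719
k=15  a_k=1  p_k/q_k = 2143295/221064
→ (2143295, 221064).  Check: 2143295²=4593713457025, 94·221064²=4593713457024, difference 1.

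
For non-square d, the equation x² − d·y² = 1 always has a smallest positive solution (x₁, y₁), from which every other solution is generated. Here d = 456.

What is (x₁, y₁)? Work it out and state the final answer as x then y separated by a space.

1025 48

√456 → a₀=21, period (2,1,4,1,2,42); ℓ=6 even so k=5
a_0=21:  p_0=21·1+0=21,  q_0=21·0+1=1
…
a_4=1:  p_4=1·299+64=363,  q_4=1·14+3=17
a_5=2:  p_5=2·363+299=1025,  q_5=2·17+14=48
→ (1025, 48).  Check: 1025²=1050625, 456·48²=1050624, difference 1.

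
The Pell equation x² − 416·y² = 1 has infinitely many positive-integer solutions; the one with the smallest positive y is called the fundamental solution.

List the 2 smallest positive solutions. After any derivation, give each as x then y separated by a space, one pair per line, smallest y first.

5201 255
54100801 2652510

√416 → a₀=20, period (2,1,1,9,1,1,2,40); ℓ=8 even so k=7
step 0: (20, 1)  from 20·(1,0) + (0,1)
step 1: (41, 2)  from 2·(20,1) + (1,0)
step 2: (61, 3)  from 1·(41,2) + (20,1)
…
step 4: (979, 48)  from 9·(102,5) + (61,3)
…
step 6: (2060, 101)  from 1·(1081,53) + (979,48)
step 7: (5201, 255)  from 2·(2060,101) + (1081,53)
(x₁, y₁) = (5201, 255);  5201² − 416·255² = 1 ✓
(x_2, y_2) = (5201·5201 + 416·255·255, 5201·255 + 255·5201) = (54100801, 2652510)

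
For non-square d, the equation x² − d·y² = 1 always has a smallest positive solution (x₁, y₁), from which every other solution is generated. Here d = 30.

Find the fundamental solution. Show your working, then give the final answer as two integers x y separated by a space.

d=30: √d = [5; 2,10] (ℓ=2, even), read p_1/q_1
a_0=5:  p_0=5·1+0=5,  q_0=5·0+1=1
a_1=2:  p_1=2·5+1=11,  q_1=2·1+0=2
fundamental: x₁=11, y₁=2  (since 121 − 30·4 = 1)

11 2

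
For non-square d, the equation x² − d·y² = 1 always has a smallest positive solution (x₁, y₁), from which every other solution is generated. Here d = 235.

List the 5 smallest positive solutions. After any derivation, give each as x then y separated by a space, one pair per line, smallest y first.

46 3
4231 276
389206 25389
35802721 2335512
3293461126 214841715

√235 = [15; 3,30, …], period ℓ=2 (even) → k=1
k=0  a_k=15  p_k/q_k = 15/1
k=1  a_k=3  p_k/q_k = 46/3
fundamental: x₁=46, y₁=3  (since 2116 − 235·9 = 1)
k=2:  x_2 = 46·46+235·3·3 = 4231,  y_2 = 46·3+3·46 = 276
k=3:  x_3 = 46·4231+235·3·276 = 389206,  y_3 = 46·276+3·4231 = 25389
k=4:  x_4 = 46·389206+235·3·25389 = 35802721,  y_4 = 46·25389+3·389206 = 2335512
k=5:  x_5 = 46·35802721+235·3·2335512 = 3293461126,  y_5 = 46·2335512+3·35802721 = 214841715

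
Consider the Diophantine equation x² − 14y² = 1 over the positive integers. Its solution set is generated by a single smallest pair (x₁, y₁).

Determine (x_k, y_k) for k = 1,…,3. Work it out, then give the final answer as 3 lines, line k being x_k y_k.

15 4
449 120
13455 3596

√14 = [3; 1,2,1,6, …], period ℓ=4 (even) → k=3
i=0: a=3 ⇒ p=3, q=1
…
i=2: a=2 ⇒ p=11, q=3
i=3: a=1 ⇒ p=15, q=4
fundamental: x₁=15, y₁=4  (since 225 − 14·16 = 1)
(15+4√14)^2 = 449 + 120√14
(15+4√14)^3 = 13455 + 3596√14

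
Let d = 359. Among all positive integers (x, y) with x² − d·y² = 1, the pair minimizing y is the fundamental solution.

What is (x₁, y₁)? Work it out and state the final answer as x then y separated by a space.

360 19

d=359: √d = [18; 1,17,1,36] (ℓ=4, even), read p_3/q_3
a_0=18:  p_0=18·1+0=18,  q_0=18·0+1=1
…
a_2=17:  p_2=17·19+18=341,  q_2=17·1+1=18
a_3=1:  p_3=1·341+19=360,  q_3=1·18+1=19
fundamental: x₁=360, y₁=19  (since 129600 − 359·361 = 1)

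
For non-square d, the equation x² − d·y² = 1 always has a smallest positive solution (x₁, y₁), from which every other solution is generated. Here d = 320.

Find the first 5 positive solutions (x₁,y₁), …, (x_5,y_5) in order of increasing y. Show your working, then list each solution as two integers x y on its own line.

√320 = [17; 1,7,1,34, …], period ℓ=4 (even) → k=3
i=0: a=17 ⇒ p=17, q=1
…
i=2: a=7 ⇒ p=143, q=8
i=3: a=1 ⇒ p=161, q=9
→ (161, 9).  Check: 161²=25921, 320·9²=25920, difference 1.
n=2: (161,9)∘(161,9) = (161·161+320·9·9, 161·9+9·161) = (51841,2898)
n=3: (51841,2898)∘(161,9) = (161·51841+320·9·2898, 161·2898+9·51841) = (16692641,933147)
n=4: (16692641,933147)∘(161,9) = (161·16692641+320·9·933147, 161·933147+9·16692641) = (5374978561,300470436)
n=5: (5374978561,300470436)∘(161,9) = (161·5374978561+320·9·300470436, 161·300470436+9·5374978561) = (1730726404001,96750547245)

161 9
51841 2898
16692641 933147
5374978561 300470436
1730726404001 96750547245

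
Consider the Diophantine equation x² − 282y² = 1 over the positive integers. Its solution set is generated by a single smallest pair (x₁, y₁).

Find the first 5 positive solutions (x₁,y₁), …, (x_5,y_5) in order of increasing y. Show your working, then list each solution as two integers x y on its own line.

√282 = [16; 1,3,1,4,1,3,1,32, …], period ℓ=8 (even) → k=7
k=0  a_k=16  p_k/q_k = 16/1
k=1  a_k=1  p_k/q_k = 17/1
k=2  a_k=3  p_k/q_k = 67/4
…
k=5  a_k=1  p_k/q_k = 487/29
k=6  a_k=3  p_k/q_k = 1864/111
k=7  a_k=1  p_k/q_k = 2351/140
fundamental: x₁=2351, y₁=140  (since 5527201 − 282·19600 = 1)
(2351+140√282)^2 = 11054401 + 658280√282
(2351+140√282)^3 = 51977791151 + 3095232420√282
(2351+140√282)^4 = 244399562937601 + 14553782180560√282
(2351+140√282)^5 = 1149166692954808751 + 68431880717760700√282

2351 140
11054401 658280
51977791151 3095232420
244399562937601 14553782180560
1149166692954808751 68431880717760700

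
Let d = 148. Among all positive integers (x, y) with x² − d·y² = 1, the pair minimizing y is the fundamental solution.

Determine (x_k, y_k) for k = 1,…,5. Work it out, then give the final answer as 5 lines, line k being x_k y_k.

73 6
10657 876
1555849 127890
227143297 18671064
33161365513 2725847454

√148 = [12; 6,24, …], period ℓ=2 (even) → k=1
step 0: (12, 1)  from 12·(1,0) + (0,1)
step 1: (73, 6)  from 6·(12,1) + (1,0)
→ (73, 6).  Check: 73²=5329, 148·6²=5328, difference 1.
(73+6√148)^2 = 10657 + 876√148
(73+6√148)^3 = 1555849 + 127890√148
(73+6√148)^4 = 227143297 + 18671064√148
(73+6√148)^5 = 33161365513 + 2725847454√148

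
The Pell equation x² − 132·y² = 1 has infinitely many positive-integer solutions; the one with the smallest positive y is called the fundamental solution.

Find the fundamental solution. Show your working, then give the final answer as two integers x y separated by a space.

√132 = [11; 2,22, …], period ℓ=2 (even) → k=1
i=0: a=11 ⇒ p=11, q=1
i=1: a=2 ⇒ p=23, q=2
(x₁, y₁) = (23, 2);  23² − 132·2² = 1 ✓

23 2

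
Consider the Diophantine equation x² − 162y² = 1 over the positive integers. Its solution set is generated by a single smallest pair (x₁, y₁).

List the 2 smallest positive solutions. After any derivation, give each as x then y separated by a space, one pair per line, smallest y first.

19601 1540
768398401 60371080

√162 = [12; 1,2,1,2,12,2,1,2,1,24, …], period ℓ=10 (even) → k=9
i=0: a=12 ⇒ p=12, q=1
i=1: a=1 ⇒ p=13, q=1
i=2: a=2 ⇒ p=38, q=3
i=3: a=1 ⇒ p=51, q=4
…
i=5: a=12 ⇒ p=1731, q=136
i=6: a=2 ⇒ p=3602, q=283
…
i=8: a=2 ⇒ p=14268, q=1121
i=9: a=1 ⇒ p=19601, q=1540
→ (19601, 1540).  Check: 19601²=384199201, 162·1540²=384199200, difference 1.
(19601+1540√162)^2 = 768398401 + 60371080√162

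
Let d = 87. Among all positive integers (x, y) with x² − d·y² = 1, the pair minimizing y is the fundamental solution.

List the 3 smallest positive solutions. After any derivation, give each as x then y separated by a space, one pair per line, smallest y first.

28 3
1567 168
87724 9405

√87 = [9; 3,18, …], period ℓ=2 (even) → k=1
a_0=9:  p_0=9·1+0=9,  q_0=9·0+1=1
a_1=3:  p_1=3·9+1=28,  q_1=3·1+0=3
(x₁, y₁) = (28, 3);  28² − 87·3² = 1 ✓
(x_2, y_2) = (28·28 + 87·3·3, 28·3 + 3·28) = (1567, 168)
(x_3, y_3) = (28·1567 + 87·3·168, 28·168 + 3·1567) = (87724, 9405)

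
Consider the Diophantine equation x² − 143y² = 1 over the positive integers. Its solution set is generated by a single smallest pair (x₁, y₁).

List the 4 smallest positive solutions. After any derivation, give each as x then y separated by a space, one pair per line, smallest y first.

12 1
287 24
6876 575
164737 13776

[11; 1,22] for √143; ℓ=2 ⇒ convergent index 1
a_0=11:  p_0=11·1+0=11,  q_0=11·0+1=1
a_1=1:  p_1=1·11+1=12,  q_1=1·1+0=1
fundamental: x₁=12, y₁=1  (since 144 − 143·1 = 1)
(12+1√143)^2 = 287 + 24√143
(12+1√143)^3 = 6876 + 575√143
(12+1√143)^4 = 164737 + 13776√143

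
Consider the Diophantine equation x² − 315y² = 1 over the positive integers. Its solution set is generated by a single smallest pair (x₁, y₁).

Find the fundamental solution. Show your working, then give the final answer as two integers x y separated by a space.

√315 = [17; 1,2,1,34, …], period ℓ=4 (even) → k=3
i=0: a=17 ⇒ p=17, q=1
i=1: a=1 ⇒ p=18, q=1
i=2: a=2 ⇒ p=53, q=3
i=3: a=1 ⇒ p=71, q=4
→ (71, 4).  Check: 71²=5041, 315·4²=5040, difference 1.

71 4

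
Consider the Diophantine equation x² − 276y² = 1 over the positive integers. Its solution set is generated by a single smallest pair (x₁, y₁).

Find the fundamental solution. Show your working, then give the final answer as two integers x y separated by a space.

d=276: √d = [16; 1,1,1,1,2,2,2,1,1,1,1,32] (ℓ=12, even), read p_11/q_11
i=0: a=16 ⇒ p=16, q=1
i=1: a=1 ⇒ p=17, q=1
i=2: a=1 ⇒ p=33, q=2
i=3: a=1 ⇒ p=50, q=3
…
i=10: a=1 ⇒ p=4768, q=287
i=11: a=1 ⇒ p=7775, q=468
→ (7775, 468).  Check: 7775²=60450625, 276·468²=60450624, difference 1.

7775 468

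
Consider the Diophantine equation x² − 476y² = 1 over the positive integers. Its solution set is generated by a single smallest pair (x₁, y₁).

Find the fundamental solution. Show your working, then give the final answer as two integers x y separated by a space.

√476 = [21; 1,4,2,10,2,4,1,42, …], period ℓ=8 (even) → k=7
i=0: a=21 ⇒ p=21, q=1
…
i=3: a=2 ⇒ p=240, q=11
…
i=6: a=4 ⇒ p=23541, q=1079
i=7: a=1 ⇒ p=28799, q=1320
(x₁, y₁) = (28799, 1320);  28799² − 476·1320² = 1 ✓

28799 1320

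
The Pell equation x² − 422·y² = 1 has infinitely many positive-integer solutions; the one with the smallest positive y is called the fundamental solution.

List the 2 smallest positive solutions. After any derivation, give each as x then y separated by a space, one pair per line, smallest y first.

√422 → a₀=20, period (1,1,5,2,1,…,1,1,40); ℓ=14 even so k=13
step 0: (20, 1)  from 20·(1,0) + (0,1)
step 1: (21, 1)  from 1·(20,1) + (1,0)
…
step 4: (493, 24)  from 2·(226,11) + (41,2)
step 5: (719, 35)  from 1·(493,24) + (226,11)
…
step 7: (53719, 2615)  from 20·(2650,129) + (719,35)
…
step 9: (217526, 10589)  from 1·(163807,7974) + (53719,2615)
step 10: (598859, 29152)  from 2·(217526,10589) + (163807,7974)
…
step 12: (3810680, 185501)  from 1·(3211821,156349) + (598859,29152)
step 13: (7022501, 341850)  from 1·(3810680,185501) + (3211821,156349)
(x₁, y₁) = (7022501, 341850);  7022501² − 422·341850² = 1 ✓
(x_2, y_2) = (7022501·7022501 + 422·341850·341850, 7022501·341850 + 341850·7022501) = (98631040590001, 4801283933700)

7022501 341850
98631040590001 4801283933700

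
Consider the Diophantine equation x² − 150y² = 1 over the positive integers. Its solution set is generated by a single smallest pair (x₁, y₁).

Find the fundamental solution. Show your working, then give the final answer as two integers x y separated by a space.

49 4

√150 = [12; 4,24, …], period ℓ=2 (even) → k=1
step 0: (12, 1)  from 12·(1,0) + (0,1)
step 1: (49, 4)  from 4·(12,1) + (1,0)
fundamental: x₁=49, y₁=4  (since 2401 − 150·16 = 1)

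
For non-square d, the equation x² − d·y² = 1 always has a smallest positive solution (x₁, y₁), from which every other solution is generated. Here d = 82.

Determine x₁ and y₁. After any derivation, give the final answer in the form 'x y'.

√82 = [9; 18, …], period ℓ=1 (odd) → k=1
i=0: a=9 ⇒ p=9, q=1
i=1: a=18 ⇒ p=163, q=18
→ (163, 18).  Check: 163²=26569, 82·18²=26568, difference 1.

163 18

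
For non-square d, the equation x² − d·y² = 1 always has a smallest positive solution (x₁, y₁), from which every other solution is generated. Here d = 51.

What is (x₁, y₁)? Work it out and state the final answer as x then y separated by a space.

50 7

√51 = [7; 7,14, …], period ℓ=2 (even) → k=1
a_0=7:  p_0=7·1+0=7,  q_0=7·0+1=1
a_1=7:  p_1=7·7+1=50,  q_1=7·1+0=7
(x₁, y₁) = (50, 7);  50² − 51·7² = 1 ✓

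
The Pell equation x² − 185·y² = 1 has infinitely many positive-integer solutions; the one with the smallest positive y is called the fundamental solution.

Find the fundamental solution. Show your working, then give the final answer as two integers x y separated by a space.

9249 680

d=185: √d = [13; 1,1,1,1,26] (ℓ=5, odd), read p_9/q_9
k=0  a_k=13  p_k/q_k = 13/1
…
k=2  a_k=1  p_k/q_k = 27/2
k=3  a_k=1  p_k/q_k = 41/3
k=4  a_k=1  p_k/q_k = 68/5
…
k=6  a_k=1  p_k/q_k = 1877/138
k=7  a_k=1  p_k/q_k = 3686/271
k=8  a_k=1  p_k/q_k = 5563/409
k=9  a_k=1  p_k/q_k = 9249/680
→ (9249, 680).  Check: 9249²=85544001, 185·680²=85544000, difference 1.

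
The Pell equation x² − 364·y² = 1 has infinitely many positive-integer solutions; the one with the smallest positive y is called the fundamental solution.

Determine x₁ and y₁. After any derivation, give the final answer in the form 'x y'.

4954951 259710

√364 = [19; 12,1,2,3,1,8,1,3,2,1,12,38, …], period ℓ=12 (even) → k=11
k=0  a_k=19  p_k/q_k = 19/1
…
k=7  a_k=1  p_k/q_k = 30755/1612
…
k=10  a_k=1  p_k/q_k = 390371/20461
k=11  a_k=12  p_k/q_k = 4954951/259710
→ (4954951, 259710).  Check: 4954951²=24551539412401, 364·259710²=24551539412400, difference 1.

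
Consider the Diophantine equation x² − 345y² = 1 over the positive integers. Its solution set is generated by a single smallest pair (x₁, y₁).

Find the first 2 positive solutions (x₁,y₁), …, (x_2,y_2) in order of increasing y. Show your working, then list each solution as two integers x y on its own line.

6761 364
91422241 4922008

√345 → a₀=18, period (1,1,2,1,6,1,2,1,1,36); ℓ=10 even so k=9
a_0=18:  p_0=18·1+0=18,  q_0=18·0+1=1
a_1=1:  p_1=1·18+1=19,  q_1=1·1+0=1
…
a_4=1:  p_4=1·93+37=130,  q_4=1·5+2=7
…
a_6=1:  p_6=1·873+130=1003,  q_6=1·47+7=54
a_7=2:  p_7=2·1003+873=2879,  q_7=2·54+47=155
a_8=1:  p_8=1·2879+1003=3882,  q_8=1·155+54=209
a_9=1:  p_9=1·3882+2879=6761,  q_9=1·209+155=364
→ (6761, 364).  Check: 6761²=45711121, 345·364²=45711120, difference 1.
(x_2, y_2) = (6761·6761 + 345·364·364, 6761·364 + 364·6761) = (91422241, 4922008)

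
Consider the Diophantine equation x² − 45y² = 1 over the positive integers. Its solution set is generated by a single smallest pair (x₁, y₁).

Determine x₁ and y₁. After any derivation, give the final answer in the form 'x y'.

161 24

[6; 1,2,2,2,1,12] for √45; ℓ=6 ⇒ convergent index 5
a_0=6:  p_0=6·1+0=6,  q_0=6·0+1=1
a_1=1:  p_1=1·6+1=7,  q_1=1·1+0=1
a_2=2:  p_2=2·7+6=20,  q_2=2·1+1=3
a_3=2:  p_3=2·20+7=47,  q_3=2·3+1=7
a_4=2:  p_4=2·47+20=114,  q_4=2·7+3=17
a_5=1:  p_5=1·114+47=161,  q_5=1·17+7=24
fundamental: x₁=161, y₁=24  (since 25921 − 45·576 = 1)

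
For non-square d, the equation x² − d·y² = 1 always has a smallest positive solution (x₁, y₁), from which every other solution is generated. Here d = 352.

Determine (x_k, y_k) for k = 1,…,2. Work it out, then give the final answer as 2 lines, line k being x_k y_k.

77617 4137
12048797377 642203058

√352 = [18; 1,3,5,9,5,3,1,36, …], period ℓ=8 (even) → k=7
a_0=18:  p_0=18·1+0=18,  q_0=18·0+1=1
a_1=1:  p_1=1·18+1=19,  q_1=1·1+0=1
a_2=3:  p_2=3·19+18=75,  q_2=3·1+1=4
a_3=5:  p_3=5·75+19=394,  q_3=5·4+1=21
…
a_6=3:  p_6=3·18499+3621=59118,  q_6=3·986+193=3151
a_7=1:  p_7=1·59118+18499=77617,  q_7=1·3151+986=4137
(x₁, y₁) = (77617, 4137);  77617² − 352·4137² = 1 ✓
k=2:  x_2 = 77617·77617+352·4137·4137 = 12048797377,  y_2 = 77617·4137+4137·77617 = 642203058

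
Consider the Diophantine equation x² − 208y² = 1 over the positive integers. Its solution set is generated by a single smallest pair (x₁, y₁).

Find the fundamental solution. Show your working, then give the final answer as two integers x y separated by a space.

[14; 2,2,1,2,2,28] for √208; ℓ=6 ⇒ convergent index 5
k=0  a_k=14  p_k/q_k = 14/1
k=1  a_k=2  p_k/q_k = 29/2
…
k=3  a_k=1  p_k/q_k = 101/7
k=4  a_k=2  p_k/q_k = 274/19
k=5  a_k=2  p_k/q_k = 649/45
→ (649, 45).  Check: 649²=421201, 208·45²=421200, difference 1.

649 45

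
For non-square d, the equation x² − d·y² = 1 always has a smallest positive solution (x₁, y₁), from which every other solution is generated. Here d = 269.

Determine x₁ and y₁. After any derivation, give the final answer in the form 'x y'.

13449 820

d=269: √d = [16; 2,2,32] (ℓ=3, odd), read p_5/q_5
step 0: (16, 1)  from 16·(1,0) + (0,1)
step 1: (33, 2)  from 2·(16,1) + (1,0)
step 2: (82, 5)  from 2·(33,2) + (16,1)
step 3: (2657, 162)  from 32·(82,5) + (33,2)
step 4: (5396, 329)  from 2·(2657,162) + (82,5)
step 5: (13449, 820)  from 2·(5396,329) + (2657,162)
(x₁, y₁) = (13449, 820);  13449² − 269·820² = 1 ✓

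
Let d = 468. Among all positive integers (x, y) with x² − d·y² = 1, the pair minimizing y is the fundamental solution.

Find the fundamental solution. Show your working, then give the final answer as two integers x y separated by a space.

√468 → a₀=21, period (1,1,1,2,1,1,1,42); ℓ=8 even so k=7
a_0=21:  p_0=21·1+0=21,  q_0=21·0+1=1
…
a_2=1:  p_2=1·22+21=43,  q_2=1·1+1=2
…
a_4=2:  p_4=2·65+43=173,  q_4=2·3+2=8
…
a_6=1:  p_6=1·238+173=411,  q_6=1·11+8=19
a_7=1:  p_7=1·411+238=649,  q_7=1·19+11=30
fundamental: x₁=649, y₁=30  (since 421201 − 468·900 = 1)

649 30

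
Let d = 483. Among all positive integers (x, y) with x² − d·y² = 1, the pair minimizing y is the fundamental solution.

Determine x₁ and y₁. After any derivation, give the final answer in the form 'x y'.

22 1

d=483: √d = [21; 1,42] (ℓ=2, even), read p_1/q_1
k=0  a_k=21  p_k/q_k = 21/1
k=1  a_k=1  p_k/q_k = 22/1
→ (22, 1).  Check: 22²=484, 483·1²=483, difference 1.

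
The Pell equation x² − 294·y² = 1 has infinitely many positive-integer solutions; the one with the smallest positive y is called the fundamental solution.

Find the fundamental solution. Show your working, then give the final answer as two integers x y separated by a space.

4801 280

[17; 6,1,4,1,6,34] for √294; ℓ=6 ⇒ convergent index 5
step 0: (17, 1)  from 17·(1,0) + (0,1)
…
step 2: (120, 7)  from 1·(103,6) + (17,1)
step 3: (583, 34)  from 4·(120,7) + (103,6)
step 4: (703, 41)  from 1·(583,34) + (120,7)
step 5: (4801, 280)  from 6·(703,41) + (583,34)
(x₁, y₁) = (4801, 280);  4801² − 294·280² = 1 ✓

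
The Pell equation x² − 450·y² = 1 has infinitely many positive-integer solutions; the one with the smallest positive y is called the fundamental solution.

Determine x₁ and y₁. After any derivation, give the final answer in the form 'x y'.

d=450: √d = [21; 4,1,2,4,2,1,4,42] (ℓ=8, even), read p_7/q_7
i=0: a=21 ⇒ p=21, q=1
i=1: a=4 ⇒ p=85, q=4
i=2: a=1 ⇒ p=106, q=5
i=3: a=2 ⇒ p=297, q=14
i=4: a=4 ⇒ p=1294, q=61
i=5: a=2 ⇒ p=2885, q=136
i=6: a=1 ⇒ p=4179, q=197
i=7: a=4 ⇒ p=19601, q=924
→ (19601, 924).  Check: 19601²=384199201, 450·924²=384199200, difference 1.

19601 924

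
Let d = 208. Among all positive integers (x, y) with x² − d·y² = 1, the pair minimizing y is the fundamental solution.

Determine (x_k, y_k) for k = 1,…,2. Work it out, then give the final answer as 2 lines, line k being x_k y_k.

[14; 2,2,1,2,2,28] for √208; ℓ=6 ⇒ convergent index 5
step 0: (14, 1)  from 14·(1,0) + (0,1)
…
step 2: (72, 5)  from 2·(29,2) + (14,1)
step 3: (101, 7)  from 1·(72,5) + (29,2)
step 4: (274, 19)  from 2·(101,7) + (72,5)
step 5: (649, 45)  from 2·(274,19) + (101,7)
→ (649, 45).  Check: 649²=421201, 208·45²=421200, difference 1.
n=2: (649,45)∘(649,45) = (649·649+208·45·45, 649·45+45·649) = (842401,58410)

649 45
842401 58410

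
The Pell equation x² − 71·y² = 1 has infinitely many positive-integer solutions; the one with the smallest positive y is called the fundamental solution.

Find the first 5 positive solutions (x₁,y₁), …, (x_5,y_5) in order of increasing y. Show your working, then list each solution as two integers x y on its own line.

√71 → a₀=8, period (2,2,1,7,1,2,2,16); ℓ=8 even so k=7
k=0  a_k=8  p_k/q_k = 8/1
k=1  a_k=2  p_k/q_k = 17/2
k=2  a_k=2  p_k/q_k = 42/5
k=3  a_k=1  p_k/q_k = 59/7
…
k=5  a_k=1  p_k/q_k = 514/61
k=6  a_k=2  p_k/q_k = 1483/176
k=7  a_k=2  p_k/q_k = 3480/413
→ (3480, 413).  Check: 3480²=12110400, 71·413²=12110399, difference 1.
n=2: (3480,413)∘(3480,413) = (3480·3480+71·413·413, 3480·413+413·3480) = (24220799,2874480)
n=3: (24220799,2874480)∘(3480,413) = (3480·24220799+71·413·2874480, 3480·2874480+413·24220799) = (168576757560,20006380387)
n=4: (168576757560,20006380387)∘(3480,413) = (3480·168576757560+71·413·20006380387, 3480·20006380387+413·168576757560) = (1173294208396801,139244404619040)
n=5: (1173294208396801,139244404619040)∘(3480,413) = (3480·1173294208396801+71·413·139244404619040, 3480·139244404619040+413·1173294208396801) = (8166127521864977400,969141036142138013)

3480 413
24220799 2874480
168576757560 20006380387
1173294208396801 139244404619040
8166127521864977400 969141036142138013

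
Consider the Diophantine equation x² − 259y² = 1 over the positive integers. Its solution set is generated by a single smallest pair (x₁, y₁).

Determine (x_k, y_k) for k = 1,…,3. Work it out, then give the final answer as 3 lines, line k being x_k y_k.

√259 = [16; 10,1,2,3,4,3,2,1,10,32, …], period ℓ=10 (even) → k=9
i=0: a=16 ⇒ p=16, q=1
…
i=2: a=1 ⇒ p=177, q=11
i=3: a=2 ⇒ p=515, q=32
…
i=5: a=4 ⇒ p=7403, q=460
i=6: a=3 ⇒ p=23931, q=1487
i=7: a=2 ⇒ p=55265, q=3434
i=8: a=1 ⇒ p=79196, q=4921
i=9: a=10 ⇒ p=847225, q=52644
fundamental: x₁=847225, y₁=52644  (since 717790200625 − 259·2771390736 = 1)
(847225+52644√259)^2 = 1435580401249 + 89202625800√259
(847225+52644√259)^3 = 2432519210895520825 + 151149389286757356√259

847225 52644
1435580401249 89202625800
2432519210895520825 151149389286757356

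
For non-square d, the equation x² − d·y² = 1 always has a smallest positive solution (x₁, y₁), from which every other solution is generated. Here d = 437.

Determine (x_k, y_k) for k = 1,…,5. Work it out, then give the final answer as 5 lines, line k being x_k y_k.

4599 220
42301601 2023560
389090121399 18612704660
3578850894326401 171199655439120
32918270136924114999 1574694412116321100

√437 → a₀=20, period (1,9,2,9,1,40); ℓ=6 even so k=5
i=0: a=20 ⇒ p=20, q=1
i=1: a=1 ⇒ p=21, q=1
…
i=3: a=2 ⇒ p=439, q=21
i=4: a=9 ⇒ p=4160, q=199
i=5: a=1 ⇒ p=4599, q=220
fundamental: x₁=4599, y₁=220  (since 21150801 − 437·48400 = 1)
n=2: (4599,220)∘(4599,220) = (4599·4599+437·220·220, 4599·220+220·4599) = (42301601,2023560)
n=3: (42301601,2023560)∘(4599,220) = (4599·42301601+437·220·2023560, 4599·2023560+220·42301601) = (389090121399,18612704660)
n=4: (389090121399,18612704660)∘(4599,220) = (4599·389090121399+437·220·18612704660, 4599·18612704660+220·389090121399) = (3578850894326401,171199655439120)
n=5: (3578850894326401,171199655439120)∘(4599,220) = (4599·3578850894326401+437·220·171199655439120, 4599·171199655439120+220·3578850894326401) = (32918270136924114999,1574694412116321100)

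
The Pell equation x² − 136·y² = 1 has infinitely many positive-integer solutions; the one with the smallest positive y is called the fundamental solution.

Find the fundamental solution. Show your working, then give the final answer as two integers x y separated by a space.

35 3

√136 = [11; 1,1,1,22, …], period ℓ=4 (even) → k=3
a_0=11:  p_0=11·1+0=11,  q_0=11·0+1=1
a_1=1:  p_1=1·11+1=12,  q_1=1·1+0=1
a_2=1:  p_2=1·12+11=23,  q_2=1·1+1=2
a_3=1:  p_3=1·23+12=35,  q_3=1·2+1=3
→ (35, 3).  Check: 35²=1225, 136·3²=1224, difference 1.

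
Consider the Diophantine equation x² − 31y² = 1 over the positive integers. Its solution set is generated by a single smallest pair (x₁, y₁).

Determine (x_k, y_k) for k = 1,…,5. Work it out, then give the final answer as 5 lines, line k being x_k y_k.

d=31: √d = [5; 1,1,3,5,3,1,1,10] (ℓ=8, even), read p_7/q_7
a_0=5:  p_0=5·1+0=5,  q_0=5·0+1=1
a_1=1:  p_1=1·5+1=6,  q_1=1·1+0=1
…
a_4=5:  p_4=5·39+11=206,  q_4=5·7+2=37
…
a_6=1:  p_6=1·657+206=863,  q_6=1·118+37=155
a_7=1:  p_7=1·863+657=1520,  q_7=1·155+118=273
(x₁, y₁) = (1520, 273);  1520² − 31·273² = 1 ✓
(x_2, y_2) = (1520·1520 + 31·273·273, 1520·273 + 273·1520) = (4620799, 829920)
(x_3, y_3) = (1520·4620799 + 31·273·829920, 1520·829920 + 273·4620799) = (14047227440, 2522956527)
(x_4, y_4) = (1520·14047227440 + 31·273·2522956527, 1520·2522956527 + 273·14047227440) = (42703566796801, 7669787012160)
(x_5, y_5) = (1520·42703566796801 + 31·273·7669787012160, 1520·7669787012160 + 273·42703566796801) = (129818829015047600, 23316149994009873)

1520 273
4620799 829920
14047227440 2522956527
42703566796801 7669787012160
129818829015047600 23316149994009873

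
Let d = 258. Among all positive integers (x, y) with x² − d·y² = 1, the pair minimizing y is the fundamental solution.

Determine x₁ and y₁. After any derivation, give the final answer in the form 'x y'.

257 16

√258 → a₀=16, period (16,32); ℓ=2 even so k=1
k=0  a_k=16  p_k/q_k = 16/1
k=1  a_k=16  p_k/q_k = 257/16
fundamental: x₁=257, y₁=16  (since 66049 − 258·256 = 1)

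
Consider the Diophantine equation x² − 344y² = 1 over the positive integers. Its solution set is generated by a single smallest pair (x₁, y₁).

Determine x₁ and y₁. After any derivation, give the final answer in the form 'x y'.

10405 561

√344 = [18; 1,1,4,1,3,1,4,1,1,36, …], period ℓ=10 (even) → k=9
k=0  a_k=18  p_k/q_k = 18/1
…
k=2  a_k=1  p_k/q_k = 37/2
…
k=5  a_k=3  p_k/q_k = 779/42
…
k=8  a_k=1  p_k/q_k = 5694/307
k=9  a_k=1  p_k/q_k = 10405/561
→ (10405, 561).  Check: 10405²=108264025, 344·561²=108264024, difference 1.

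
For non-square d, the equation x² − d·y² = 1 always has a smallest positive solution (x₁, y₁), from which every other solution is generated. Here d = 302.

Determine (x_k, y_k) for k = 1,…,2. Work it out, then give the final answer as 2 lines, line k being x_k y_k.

4276623 246092
36579008568257 2104885414632

d=302: √d = [17; 2,1,1,1,4,…,1,2,34] (ℓ=16, even), read p_15/q_15
a_0=17:  p_0=17·1+0=17,  q_0=17·0+1=1
a_1=2:  p_1=2·17+1=35,  q_1=2·1+0=2
a_2=1:  p_2=1·35+17=52,  q_2=1·2+1=3
…
a_5=4:  p_5=4·139+87=643,  q_5=4·8+5=37
a_6=2:  p_6=2·643+139=1425,  q_6=2·37+8=82
…
a_9=1:  p_9=1·34513+2068=36581,  q_9=1·1986+119=2105
…
a_14=1:  p_14=1·1042237+574956=1617193,  q_14=1·59974+33085=93059
a_15=2:  p_15=2·1617193+1042237=4276623,  q_15=2·93059+59974=246092
fundamental: x₁=4276623, y₁=246092  (since 18289504284129 − 302·60561272464 = 1)
k=2:  x_2 = 4276623·4276623+302·246092·246092 = 36579008568257,  y_2 = 4276623·246092+246092·4276623 = 2104885414632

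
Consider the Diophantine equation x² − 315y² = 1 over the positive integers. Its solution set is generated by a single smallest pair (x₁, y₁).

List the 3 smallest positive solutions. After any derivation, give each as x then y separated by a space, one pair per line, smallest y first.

√315 → a₀=17, period (1,2,1,34); ℓ=4 even so k=3
a_0=17:  p_0=17·1+0=17,  q_0=17·0+1=1
…
a_2=2:  p_2=2·18+17=53,  q_2=2·1+1=3
a_3=1:  p_3=1·53+18=71,  q_3=1·3+1=4
(x₁, y₁) = (71, 4);  71² − 315·4² = 1 ✓
(71+4√315)^2 = 10081 + 568√315
(71+4√315)^3 = 1431431 + 80652√315

71 4
10081 568
1431431 80652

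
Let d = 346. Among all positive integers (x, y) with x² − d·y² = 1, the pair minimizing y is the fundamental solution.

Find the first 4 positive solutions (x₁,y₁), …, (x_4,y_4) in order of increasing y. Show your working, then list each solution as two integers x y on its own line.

17299 930
598510801 32176140
20707276675699 1113230090790
716430357827323201 38515534648976280

[18; 1,1,1,1,36] for √346; ℓ=5 ⇒ convergent index 9
k=0  a_k=18  p_k/q_k = 18/1
k=1  a_k=1  p_k/q_k = 19/1
k=2  a_k=1  p_k/q_k = 37/2
k=3  a_k=1  p_k/q_k = 56/3
…
k=5  a_k=36  p_k/q_k = 3404/183
…
k=7  a_k=1  p_k/q_k = 6901/371
k=8  a_k=1  p_k/q_k = 10398/559
k=9  a_k=1  p_k/q_k = 17299/930
fundamental: x₁=17299, y₁=930  (since 299255401 − 346·864900 = 1)
(17299+930√346)^2 = 598510801 + 32176140√346
(17299+930√346)^3 = 20707276675699 + 1113230090790√346
(17299+930√346)^4 = 716430357827323201 + 38515534648976280√346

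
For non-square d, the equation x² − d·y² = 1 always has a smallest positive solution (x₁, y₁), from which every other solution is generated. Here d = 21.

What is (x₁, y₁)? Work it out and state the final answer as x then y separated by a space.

55 12

d=21: √d = [4; 1,1,2,1,1,8] (ℓ=6, even), read p_5/q_5
k=0  a_k=4  p_k/q_k = 4/1
…
k=4  a_k=1  p_k/q_k = 32/7
k=5  a_k=1  p_k/q_k = 55/12
→ (55, 12).  Check: 55²=3025, 21·12²=3024, difference 1.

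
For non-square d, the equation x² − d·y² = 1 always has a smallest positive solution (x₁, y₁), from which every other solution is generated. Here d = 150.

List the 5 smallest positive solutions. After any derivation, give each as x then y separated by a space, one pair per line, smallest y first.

49 4
4801 392
470449 38412
46099201 3763984
4517251249 368832020

√150 = [12; 4,24, …], period ℓ=2 (even) → k=1
step 0: (12, 1)  from 12·(1,0) + (0,1)
step 1: (49, 4)  from 4·(12,1) + (1,0)
(x₁, y₁) = (49, 4);  49² − 150·4² = 1 ✓
k=2:  x_2 = 49·49+150·4·4 = 4801,  y_2 = 49·4+4·49 = 392
k=3:  x_3 = 49·4801+150·4·392 = 470449,  y_3 = 49·392+4·4801 = 38412
k=4:  x_4 = 49·470449+150·4·38412 = 46099201,  y_4 = 49·38412+4·470449 = 3763984
k=5:  x_5 = 49·46099201+150·4·3763984 = 4517251249,  y_5 = 49·3763984+4·46099201 = 368832020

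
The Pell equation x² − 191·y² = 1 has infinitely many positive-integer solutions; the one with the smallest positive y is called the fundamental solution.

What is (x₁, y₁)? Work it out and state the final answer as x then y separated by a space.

8994000 650783

d=191: √d = [13; 1,4,1,1,3,…,4,1,26] (ℓ=16, even), read p_15/q_15
k=0  a_k=13  p_k/q_k = 13/1
…
k=3  a_k=1  p_k/q_k = 83/6
k=4  a_k=1  p_k/q_k = 152/11
k=5  a_k=3  p_k/q_k = 539/39
k=6  a_k=2  p_k/q_k = 1230/89
k=7  a_k=2  p_k/q_k = 2999/217
k=8  a_k=13  p_k/q_k = 40217/2910
k=9  a_k=2  p_k/q_k = 83433/6037
k=10  a_k=2  p_k/q_k = 207083/14984
k=11  a_k=3  p_k/q_k = 704682/50989
k=12  a_k=1  p_k/q_k = 911765/65973
k=13  a_k=1  p_k/q_k = 1616447/116962
k=14  a_k=4  p_k/q_k = 7377553/533821
k=15  a_k=1  p_k/q_k = 8994000/650783
(x₁, y₁) = (8994000, 650783);  8994000² − 191·650783² = 1 ✓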